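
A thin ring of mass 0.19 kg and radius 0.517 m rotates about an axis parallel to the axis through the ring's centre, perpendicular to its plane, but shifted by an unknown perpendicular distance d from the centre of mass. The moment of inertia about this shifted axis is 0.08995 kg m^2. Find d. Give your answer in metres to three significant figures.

0.454

About the centre-of-mass axis, I_cm = MR² = (0.19)(0.517)² = 0.050785 kg m^2.
Parallel axis theorem: I = I_cm + Md², so Md² = 0.08995 − 0.050785 = 0.039165 kg m^2.
d = √(0.039165 / 0.19) = 0.45402 m.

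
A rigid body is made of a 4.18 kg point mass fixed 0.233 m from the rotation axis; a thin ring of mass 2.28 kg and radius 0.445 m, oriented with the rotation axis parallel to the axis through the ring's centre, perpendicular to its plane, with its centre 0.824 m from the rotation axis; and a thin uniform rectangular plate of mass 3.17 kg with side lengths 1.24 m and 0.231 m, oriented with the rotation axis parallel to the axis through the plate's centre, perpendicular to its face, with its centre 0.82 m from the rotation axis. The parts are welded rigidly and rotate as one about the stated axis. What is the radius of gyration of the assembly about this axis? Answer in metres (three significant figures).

0.704

Point mass: I_cm = 0; centre at d = 0.233 m, so the parallel axis theorem gives I = 0 + (4.18)(0.233)² = 0.22693 kg·m².
Thin ring: I_cm = MR² = (2.28)(0.445)² = 0.4515 kg·m²; centre at d = 0.824 m, so the parallel axis theorem gives I = 0.4515 + (2.28)(0.824)² = 1.9996 kg·m².
Rectangular plate: I_cm = (1/12)M(a²+b²) = (1/12)(3.17)[(1.24)² + (0.231)²] = 0.42028 kg·m²; centre at d = 0.82 m, so the parallel axis theorem gives I = 0.42028 + (3.17)(0.82)² = 2.5518 kg·m².
Total I = 4.7783 kg·m²; total mass M = 9.63 kg.
k = √(I/M) = √(4.7783/9.63) = 0.70441 m.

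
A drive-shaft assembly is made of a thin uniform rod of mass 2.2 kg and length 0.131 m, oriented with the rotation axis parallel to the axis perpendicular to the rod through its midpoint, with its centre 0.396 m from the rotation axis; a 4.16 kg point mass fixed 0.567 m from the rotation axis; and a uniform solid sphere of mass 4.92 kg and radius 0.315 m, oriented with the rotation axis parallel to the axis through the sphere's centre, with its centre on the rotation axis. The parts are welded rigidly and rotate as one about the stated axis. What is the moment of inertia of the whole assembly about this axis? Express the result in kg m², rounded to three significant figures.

Thin rod: I_cm = (1/12)ML² = (1/12)(2.2)(0.131)² = 0.0031462 kg m²; centre at d = 0.396 m, so I = I_cm + Md² gives I = 0.0031462 + (2.2)(0.396)² = 0.34814 kg m².
Point mass: I_cm = 0; centre at d = 0.567 m, so I = I_cm + Md² gives I = 0 + (4.16)(0.567)² = 1.3374 kg m².
Solid sphere: I_cm = (2/5)MR² = (2/5)(4.92)(0.315)² = 0.19527 kg m²; axis through the centre, so I = 0.19527 kg m².
Total I = 0.34814 + 1.3374 + 0.19527 = 1.8808 kg m².

1.88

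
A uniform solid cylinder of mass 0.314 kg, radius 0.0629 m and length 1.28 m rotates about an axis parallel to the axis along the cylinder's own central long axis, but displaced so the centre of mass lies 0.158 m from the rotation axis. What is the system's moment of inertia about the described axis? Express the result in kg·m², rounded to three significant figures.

I_cm = (1/2)MR² = (1/2)(0.314)(0.0629)² = 0.00062116 kg·m²; centre at d = 0.158 m, so the parallel axis theorem gives I = 0.00062116 + (0.314)(0.158)² = 0.0084599 kg·m².

0.00846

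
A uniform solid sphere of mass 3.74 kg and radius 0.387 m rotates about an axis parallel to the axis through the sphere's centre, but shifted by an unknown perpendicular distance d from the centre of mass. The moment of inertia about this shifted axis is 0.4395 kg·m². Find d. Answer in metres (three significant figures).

About the centre-of-mass axis, I_cm = (2/5)MR² = (2/5)(3.74)(0.387)² = 0.22405 kg·m².
Parallel axis theorem: I = I_cm + Md², so Md² = 0.4395 − 0.22405 = 0.21545 kg·m².
d = √(0.21545 / 3.74) = 0.24001 m.

0.240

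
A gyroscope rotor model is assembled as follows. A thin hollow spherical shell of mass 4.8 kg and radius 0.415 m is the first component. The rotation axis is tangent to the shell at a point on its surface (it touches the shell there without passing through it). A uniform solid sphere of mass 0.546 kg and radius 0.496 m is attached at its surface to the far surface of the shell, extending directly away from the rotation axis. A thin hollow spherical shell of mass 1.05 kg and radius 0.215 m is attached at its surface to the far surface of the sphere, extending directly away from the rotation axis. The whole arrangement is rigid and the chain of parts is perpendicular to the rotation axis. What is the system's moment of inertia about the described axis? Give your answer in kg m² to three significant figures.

6.78

Spherical shell: I_cm = (2/3)MR² = (2/3)(4.8)(0.415)² = 0.55112 kg m²; centre at d = 0.415 m, so I = I_cm + Md² gives I = 0.55112 + (4.8)(0.415)² = 1.3778 kg m².
Solid sphere: I_cm = (2/5)MR² = (2/5)(0.546)(0.496)² = 0.05373 kg m²; centre at d = 0.415 + 0.415 + 0.496 = 1.326 m, so I = I_cm + Md² gives I = 0.05373 + (0.546)(1.326)² = 1.0137 kg m².
Spherical shell: I_cm = (2/3)MR² = (2/3)(1.05)(0.215)² = 0.032357 kg m²; centre at d = 0.415 + 0.415 + 0.496 + 0.496 + 0.215 = 2.037 m, so I = I_cm + Md² gives I = 0.032357 + (1.05)(2.037)² = 4.3892 kg m².
Total I = 1.3778 + 1.0137 + 4.3892 = 6.7807 kg m².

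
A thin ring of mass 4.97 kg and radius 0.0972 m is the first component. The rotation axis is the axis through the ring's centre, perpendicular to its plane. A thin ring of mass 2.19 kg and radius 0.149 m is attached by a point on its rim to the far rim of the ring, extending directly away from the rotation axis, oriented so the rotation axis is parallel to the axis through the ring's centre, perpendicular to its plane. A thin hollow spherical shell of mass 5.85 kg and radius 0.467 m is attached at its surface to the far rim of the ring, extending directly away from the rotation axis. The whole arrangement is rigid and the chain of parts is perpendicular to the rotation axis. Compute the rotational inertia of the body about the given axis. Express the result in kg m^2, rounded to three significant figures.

5.43

Thin ring: I_cm = MR² = (4.97)(0.0972)² = 0.046956 kg m^2; axis through the centre, so I = 0.046956 kg m^2.
Thin ring: I_cm = MR² = (2.19)(0.149)² = 0.04862 kg m^2; centre at d = 0.0972 + 0.149 = 0.2462 m, so I = I_cm + Md² gives I = 0.04862 + (2.19)(0.2462)² = 0.18137 kg m^2.
Spherical shell: I_cm = (2/3)MR² = (2/3)(5.85)(0.467)² = 0.85055 kg m^2; centre at d = 0.0972 + 0.149 + 0.149 + 0.467 = 0.8622 m, so I = I_cm + Md² gives I = 0.85055 + (5.85)(0.8622)² = 5.1994 kg m^2.
Total I = 0.046956 + 0.18137 + 5.1994 = 5.4277 kg m^2.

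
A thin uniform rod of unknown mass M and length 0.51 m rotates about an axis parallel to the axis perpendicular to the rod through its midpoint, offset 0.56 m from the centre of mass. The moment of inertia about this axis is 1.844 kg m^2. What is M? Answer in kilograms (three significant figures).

5.50

I = I_cm + Md² = (1/12)ML² + Md² = M·[0.0833333·(0.51)² + (0.56)²] = M·0.33528.
So M = 1.844 / 0.33528 = 5.5 kg.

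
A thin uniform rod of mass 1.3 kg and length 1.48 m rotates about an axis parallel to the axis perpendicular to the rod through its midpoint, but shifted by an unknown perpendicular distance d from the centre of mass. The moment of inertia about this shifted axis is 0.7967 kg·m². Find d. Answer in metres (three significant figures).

About the centre-of-mass axis, I_cm = (1/12)ML² = (1/12)(1.3)(1.48)² = 0.23729 kg·m².
Parallel axis theorem: I = I_cm + Md², so Md² = 0.7967 − 0.23729 = 0.55941 kg·m².
d = √(0.55941 / 1.3) = 0.65598 m.

0.656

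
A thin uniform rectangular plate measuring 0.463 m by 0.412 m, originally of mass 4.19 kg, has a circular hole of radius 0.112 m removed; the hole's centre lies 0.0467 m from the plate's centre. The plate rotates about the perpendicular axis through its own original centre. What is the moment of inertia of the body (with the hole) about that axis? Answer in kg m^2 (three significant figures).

Unpierced body about its centre: I₀ = (1/12)M(a²+b²) = (1/12)(4.19)[(0.463)² + (0.412)²] = 0.13412 kg m^2.
The removed disk has mass m = M·πr²/(ab) = (4.19)·π(0.112)²/(0.463·0.412) = 0.86561 kg (same uniform areal density).
Its moment of inertia about the rotation axis (parallel-axis theorem): I_hole = (1/2)mr² + md² = (1/2)(0.86561)(0.112)² + (0.86561)(0.0467)² = 0.0073169 kg m^2.
Treating the hole as negative mass, I = I₀ − I_hole = 0.13412 − 0.0073169 = 0.1268 kg m^2.

0.127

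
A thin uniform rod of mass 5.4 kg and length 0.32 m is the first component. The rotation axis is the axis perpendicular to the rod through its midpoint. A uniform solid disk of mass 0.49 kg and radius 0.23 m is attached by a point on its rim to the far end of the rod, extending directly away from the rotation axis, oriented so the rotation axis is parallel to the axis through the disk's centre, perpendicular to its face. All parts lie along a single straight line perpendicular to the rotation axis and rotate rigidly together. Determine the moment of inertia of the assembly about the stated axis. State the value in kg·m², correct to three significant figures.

0.134

Thin rod: I_cm = (1/12)ML² = (1/12)(5.4)(0.32)² = 0.04608 kg·m²; axis through the centre, so I = 0.04608 kg·m².
Solid disk: I_cm = (1/2)MR² = (1/2)(0.49)(0.23)² = 0.01296 kg·m²; centre at d = 0.16 + 0.23 = 0.39 m, so I = I_cm + Md² gives I = 0.01296 + (0.49)(0.39)² = 0.08749 kg·m².
Total I = 0.04608 + 0.08749 = 0.13357 kg·m².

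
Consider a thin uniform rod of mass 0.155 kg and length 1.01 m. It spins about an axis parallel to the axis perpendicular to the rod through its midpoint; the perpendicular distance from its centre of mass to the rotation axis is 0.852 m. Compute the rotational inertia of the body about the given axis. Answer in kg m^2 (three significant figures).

0.126

I_cm = (1/12)ML² = (1/12)(0.155)(1.01)² = 0.013176 kg m^2; centre at d = 0.852 m, so I = I_cm + Md² gives I = 0.013176 + (0.155)(0.852)² = 0.12569 kg m^2.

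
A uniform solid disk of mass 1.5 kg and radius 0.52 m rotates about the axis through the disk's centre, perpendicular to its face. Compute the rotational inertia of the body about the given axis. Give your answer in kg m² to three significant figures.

I_cm = (1/2)MR² = (1/2)(1.5)(0.52)² = 0.2028 kg m²; axis through the centre, so I = 0.2028 kg m².

0.203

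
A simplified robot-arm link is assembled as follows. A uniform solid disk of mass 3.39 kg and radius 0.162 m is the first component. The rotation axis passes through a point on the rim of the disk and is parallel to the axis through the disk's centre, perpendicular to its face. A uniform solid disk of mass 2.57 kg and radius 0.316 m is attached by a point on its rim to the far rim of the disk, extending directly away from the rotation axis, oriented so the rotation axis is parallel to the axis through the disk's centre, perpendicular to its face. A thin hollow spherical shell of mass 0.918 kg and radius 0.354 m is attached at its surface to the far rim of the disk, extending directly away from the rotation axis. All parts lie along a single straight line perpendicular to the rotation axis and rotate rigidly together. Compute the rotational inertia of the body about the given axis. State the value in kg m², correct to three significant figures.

Solid disk: I_cm = (1/2)MR² = (1/2)(3.39)(0.162)² = 0.044484 kg m²; centre at d = 0.162 m, so the parallel axis theorem gives I = 0.044484 + (3.39)(0.162)² = 0.13345 kg m².
Solid disk: I_cm = (1/2)MR² = (1/2)(2.57)(0.316)² = 0.12831 kg m²; centre at d = 0.162 + 0.162 + 0.316 = 0.64 m, so the parallel axis theorem gives I = 0.12831 + (2.57)(0.64)² = 1.181 kg m².
Spherical shell: I_cm = (2/3)MR² = (2/3)(0.918)(0.354)² = 0.076693 kg m²; centre at d = 0.162 + 0.162 + 0.316 + 0.316 + 0.354 = 1.31 m, so the parallel axis theorem gives I = 0.076693 + (0.918)(1.31)² = 1.6521 kg m².
Total I = 0.13345 + 1.181 + 1.6521 = 2.9665 kg m².

2.97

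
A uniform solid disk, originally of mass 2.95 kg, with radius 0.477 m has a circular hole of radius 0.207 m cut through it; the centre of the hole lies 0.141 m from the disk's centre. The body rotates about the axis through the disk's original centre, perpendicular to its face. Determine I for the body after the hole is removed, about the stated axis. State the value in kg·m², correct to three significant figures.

0.313

Unpierced body about its centre: I₀ = (1/2)MR² = (1/2)(2.95)(0.477)² = 0.33561 kg·m².
The removed disk has mass m = M·(r/R)² = (2.95)(0.207/0.477)² = 0.55555 kg (same uniform areal density).
Its moment of inertia about the rotation axis (parallel-axis theorem): I_hole = (1/2)mr² + md² = (1/2)(0.55555)(0.207)² + (0.55555)(0.141)² = 0.022947 kg·m².
Treating the hole as negative mass, I = I₀ − I_hole = 0.33561 − 0.022947 = 0.31266 kg·m².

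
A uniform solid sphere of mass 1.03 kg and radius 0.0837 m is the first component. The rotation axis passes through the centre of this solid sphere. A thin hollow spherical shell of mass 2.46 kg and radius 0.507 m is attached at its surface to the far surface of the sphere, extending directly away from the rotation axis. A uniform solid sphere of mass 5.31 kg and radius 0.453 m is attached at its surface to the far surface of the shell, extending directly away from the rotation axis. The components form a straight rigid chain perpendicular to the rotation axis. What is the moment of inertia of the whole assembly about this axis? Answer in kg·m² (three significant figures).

14.5

Solid sphere: I_cm = (2/5)MR² = (2/5)(1.03)(0.0837)² = 0.0028863 kg·m²; axis through the centre, so I = 0.0028863 kg·m².
Spherical shell: I_cm = (2/3)MR² = (2/3)(2.46)(0.507)² = 0.42156 kg·m²; centre at d = 0.0837 + 0.507 = 0.5907 m, so I = I_cm + Md² gives I = 0.42156 + (2.46)(0.5907)² = 1.2799 kg·m².
Solid sphere: I_cm = (2/5)MR² = (2/5)(5.31)(0.453)² = 0.43586 kg·m²; centre at d = 0.0837 + 0.507 + 0.507 + 0.453 = 1.5507 m, so I = I_cm + Md² gives I = 0.43586 + (5.31)(1.5507)² = 13.205 kg·m².
Total I = 0.0028863 + 1.2799 + 13.205 = 14.487 kg·m².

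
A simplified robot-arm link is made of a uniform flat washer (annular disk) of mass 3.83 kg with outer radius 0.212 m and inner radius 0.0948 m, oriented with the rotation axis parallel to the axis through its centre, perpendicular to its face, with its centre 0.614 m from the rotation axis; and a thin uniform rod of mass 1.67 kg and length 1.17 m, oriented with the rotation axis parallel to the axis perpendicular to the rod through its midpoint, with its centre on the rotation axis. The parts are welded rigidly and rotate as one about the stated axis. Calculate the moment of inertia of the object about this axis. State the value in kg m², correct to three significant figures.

Annular disk: I_cm = (1/2)M(R²+r²) = (1/2)(3.83)[(0.212)² + (0.0948)²] = 0.10328 kg m²; centre at d = 0.614 m, so the parallel axis theorem gives I = 0.10328 + (3.83)(0.614)² = 1.5472 kg m².
Thin rod: I_cm = (1/12)ML² = (1/12)(1.67)(1.17)² = 0.19051 kg m²; axis through the centre, so I = 0.19051 kg m².
Total I = 1.5472 + 0.19051 = 1.7377 kg m².

1.74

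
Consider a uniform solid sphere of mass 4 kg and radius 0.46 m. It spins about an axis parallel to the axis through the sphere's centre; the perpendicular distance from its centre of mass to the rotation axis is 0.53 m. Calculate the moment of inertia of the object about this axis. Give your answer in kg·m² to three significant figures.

I_cm = (2/5)MR² = (2/5)(4)(0.46)² = 0.33856 kg·m²; centre at d = 0.53 m, so the parallel axis theorem gives I = 0.33856 + (4)(0.53)² = 1.4622 kg·m².

1.46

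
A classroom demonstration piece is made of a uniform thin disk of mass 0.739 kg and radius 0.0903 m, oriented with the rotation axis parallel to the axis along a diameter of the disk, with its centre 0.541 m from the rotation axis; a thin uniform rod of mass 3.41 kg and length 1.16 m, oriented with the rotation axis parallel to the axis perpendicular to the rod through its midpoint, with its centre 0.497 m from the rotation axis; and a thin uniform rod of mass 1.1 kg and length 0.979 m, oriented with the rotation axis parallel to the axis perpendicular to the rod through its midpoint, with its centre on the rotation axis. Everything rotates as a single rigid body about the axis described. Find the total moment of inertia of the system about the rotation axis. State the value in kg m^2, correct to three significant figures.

1.53

Thin disk: I_cm = (1/4)MR² = (1/4)(0.739)(0.0903)² = 0.0015065 kg m^2; centre at d = 0.541 m, so I = I_cm + Md² gives I = 0.0015065 + (0.739)(0.541)² = 0.2178 kg m^2.
Thin rod: I_cm = (1/12)ML² = (1/12)(3.41)(1.16)² = 0.38237 kg m^2; centre at d = 0.497 m, so I = I_cm + Md² gives I = 0.38237 + (3.41)(0.497)² = 1.2247 kg m^2.
Thin rod: I_cm = (1/12)ML² = (1/12)(1.1)(0.979)² = 0.087857 kg m^2; axis through the centre, so I = 0.087857 kg m^2.
Total I = 0.2178 + 1.2247 + 0.087857 = 1.5303 kg m^2.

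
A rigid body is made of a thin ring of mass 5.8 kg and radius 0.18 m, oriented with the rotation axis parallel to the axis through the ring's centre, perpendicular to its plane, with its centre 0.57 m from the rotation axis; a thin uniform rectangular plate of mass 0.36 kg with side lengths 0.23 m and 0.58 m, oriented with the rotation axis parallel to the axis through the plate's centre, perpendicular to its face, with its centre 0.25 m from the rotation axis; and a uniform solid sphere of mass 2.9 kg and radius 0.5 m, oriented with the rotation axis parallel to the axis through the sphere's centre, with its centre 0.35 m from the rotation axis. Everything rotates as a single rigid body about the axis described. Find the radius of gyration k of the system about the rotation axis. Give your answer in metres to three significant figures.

Thin ring: I_cm = MR² = (5.8)(0.18)² = 0.18792 kg m²; centre at d = 0.57 m, so I = I_cm + Md² gives I = 0.18792 + (5.8)(0.57)² = 2.0723 kg m².
Rectangular plate: I_cm = (1/12)M(a²+b²) = (1/12)(0.36)[(0.23)² + (0.58)²] = 0.011679 kg m²; centre at d = 0.25 m, so I = I_cm + Md² gives I = 0.011679 + (0.36)(0.25)² = 0.034179 kg m².
Solid sphere: I_cm = (2/5)MR² = (2/5)(2.9)(0.5)² = 0.29 kg m²; centre at d = 0.35 m, so I = I_cm + Md² gives I = 0.29 + (2.9)(0.35)² = 0.64525 kg m².
Total I = 2.7518 kg m²; total mass M = 9.06 kg.
k = √(I/M) = √(2.7518/9.06) = 0.55111 m.

0.551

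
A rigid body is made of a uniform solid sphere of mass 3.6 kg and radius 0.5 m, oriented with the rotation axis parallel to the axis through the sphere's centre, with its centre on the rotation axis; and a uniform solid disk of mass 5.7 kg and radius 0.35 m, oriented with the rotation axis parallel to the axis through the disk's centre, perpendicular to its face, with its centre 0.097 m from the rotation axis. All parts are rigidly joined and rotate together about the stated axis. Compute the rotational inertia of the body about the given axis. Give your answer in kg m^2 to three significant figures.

0.763

Solid sphere: I_cm = (2/5)MR² = (2/5)(3.6)(0.5)² = 0.36 kg m^2; axis through the centre, so I = 0.36 kg m^2.
Solid disk: I_cm = (1/2)MR² = (1/2)(5.7)(0.35)² = 0.34912 kg m^2; centre at d = 0.097 m, so the parallel axis theorem gives I = 0.34912 + (5.7)(0.097)² = 0.40276 kg m^2.
Total I = 0.36 + 0.40276 = 0.76276 kg m^2.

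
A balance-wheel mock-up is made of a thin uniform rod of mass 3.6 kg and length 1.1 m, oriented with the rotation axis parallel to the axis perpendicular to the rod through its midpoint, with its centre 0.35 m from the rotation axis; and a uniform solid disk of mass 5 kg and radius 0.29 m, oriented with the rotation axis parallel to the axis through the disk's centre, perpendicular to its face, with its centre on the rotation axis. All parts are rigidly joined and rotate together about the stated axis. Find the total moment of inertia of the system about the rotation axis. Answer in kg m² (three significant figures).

Thin rod: I_cm = (1/12)ML² = (1/12)(3.6)(1.1)² = 0.363 kg m²; centre at d = 0.35 m, so the parallel axis theorem gives I = 0.363 + (3.6)(0.35)² = 0.804 kg m².
Solid disk: I_cm = (1/2)MR² = (1/2)(5)(0.29)² = 0.21025 kg m²; axis through the centre, so I = 0.21025 kg m².
Total I = 0.804 + 0.21025 = 1.0143 kg m².

1.01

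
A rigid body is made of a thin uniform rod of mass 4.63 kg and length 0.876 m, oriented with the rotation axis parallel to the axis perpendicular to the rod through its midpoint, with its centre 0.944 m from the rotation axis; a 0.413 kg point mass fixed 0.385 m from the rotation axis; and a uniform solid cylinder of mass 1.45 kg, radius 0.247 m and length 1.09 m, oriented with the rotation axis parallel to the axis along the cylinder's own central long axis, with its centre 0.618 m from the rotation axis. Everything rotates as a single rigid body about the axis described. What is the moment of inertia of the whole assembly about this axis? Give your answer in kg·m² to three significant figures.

Thin rod: I_cm = (1/12)ML² = (1/12)(4.63)(0.876)² = 0.29608 kg·m²; centre at d = 0.944 m, so I = I_cm + Md² gives I = 0.29608 + (4.63)(0.944)² = 4.422 kg·m².
Point mass: I_cm = 0; centre at d = 0.385 m, so I = I_cm + Md² gives I = 0 + (0.413)(0.385)² = 0.061217 kg·m².
Solid cylinder: I_cm = (1/2)MR² = (1/2)(1.45)(0.247)² = 0.044232 kg·m²; centre at d = 0.618 m, so I = I_cm + Md² gives I = 0.044232 + (1.45)(0.618)² = 0.59802 kg·m².
Total I = 4.422 + 0.061217 + 0.59802 = 5.0813 kg·m².

5.08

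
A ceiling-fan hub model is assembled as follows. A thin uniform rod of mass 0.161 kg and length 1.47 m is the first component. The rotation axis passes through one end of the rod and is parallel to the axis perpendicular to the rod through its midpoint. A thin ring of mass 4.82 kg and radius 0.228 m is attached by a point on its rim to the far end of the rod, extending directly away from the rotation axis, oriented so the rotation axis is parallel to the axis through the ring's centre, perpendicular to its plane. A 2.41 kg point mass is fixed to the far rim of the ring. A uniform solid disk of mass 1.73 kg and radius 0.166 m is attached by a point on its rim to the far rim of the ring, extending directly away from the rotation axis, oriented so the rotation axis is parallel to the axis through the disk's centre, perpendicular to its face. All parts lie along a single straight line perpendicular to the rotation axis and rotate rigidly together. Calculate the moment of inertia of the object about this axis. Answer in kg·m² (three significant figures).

30.8

Thin rod: I_cm = (1/12)ML² = (1/12)(0.161)(1.47)² = 0.028992 kg·m²; centre at d = 0.735 m, so I = I_cm + Md² gives I = 0.028992 + (0.161)(0.735)² = 0.11597 kg·m².
Thin ring: I_cm = MR² = (4.82)(0.228)² = 0.25056 kg·m²; centre at d = 0.735 + 0.735 + 0.228 = 1.698 m, so I = I_cm + Md² gives I = 0.25056 + (4.82)(1.698)² = 14.148 kg·m².
Point mass: I_cm = 0; centre at d = 0.735 + 0.735 + 0.228 + 0.228 = 1.926 m, so I = I_cm + Md² gives I = 0 + (2.41)(1.926)² = 8.9398 kg·m².
Solid disk: I_cm = (1/2)MR² = (1/2)(1.73)(0.166)² = 0.023836 kg·m²; centre at d = 0.735 + 0.735 + 0.228 + 0.228 + 0.166 = 2.092 m, so I = I_cm + Md² gives I = 0.023836 + (1.73)(2.092)² = 7.5951 kg·m².
Total I = 0.11597 + 14.148 + 8.9398 + 7.5951 = 30.799 kg·m².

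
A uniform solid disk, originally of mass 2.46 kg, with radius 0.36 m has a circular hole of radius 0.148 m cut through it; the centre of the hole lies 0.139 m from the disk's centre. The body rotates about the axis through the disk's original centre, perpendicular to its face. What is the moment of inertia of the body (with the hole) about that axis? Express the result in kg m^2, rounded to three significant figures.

0.147

Unpierced body about its centre: I₀ = (1/2)MR² = (1/2)(2.46)(0.36)² = 0.15941 kg m^2.
The removed disk has mass m = M·(r/R)² = (2.46)(0.148/0.36)² = 0.41577 kg (same uniform areal density).
Its moment of inertia about the rotation axis (parallel-axis theorem): I_hole = (1/2)mr² + md² = (1/2)(0.41577)(0.148)² + (0.41577)(0.139)² = 0.012587 kg m^2.
Treating the hole as negative mass, I = I₀ − I_hole = 0.15941 − 0.012587 = 0.14682 kg m^2.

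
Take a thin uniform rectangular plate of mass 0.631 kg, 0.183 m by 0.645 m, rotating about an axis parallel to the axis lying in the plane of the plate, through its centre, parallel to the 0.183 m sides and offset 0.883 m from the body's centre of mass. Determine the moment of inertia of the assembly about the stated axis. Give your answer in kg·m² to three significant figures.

0.514

I_cm = (1/12)Mb² = (1/12)(0.631)(0.645)² = 0.021876 kg·m²; centre at d = 0.883 m, so the parallel axis theorem gives I = 0.021876 + (0.631)(0.883)² = 0.51386 kg·m².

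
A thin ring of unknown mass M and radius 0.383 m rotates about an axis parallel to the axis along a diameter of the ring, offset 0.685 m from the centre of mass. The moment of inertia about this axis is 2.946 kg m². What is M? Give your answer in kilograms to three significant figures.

I = I_cm + Md² = (1/2)MR² + Md² = M·[0.5·(0.383)² + (0.685)²] = M·0.54257.
So M = 2.946 / 0.54257 = 5.4297 kg.

5.43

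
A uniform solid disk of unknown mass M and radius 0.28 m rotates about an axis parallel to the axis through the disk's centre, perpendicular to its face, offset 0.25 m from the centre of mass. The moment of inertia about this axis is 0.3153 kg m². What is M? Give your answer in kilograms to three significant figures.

3.10

I = I_cm + Md² = (1/2)MR² + Md² = M·[0.5·(0.28)² + (0.25)²] = M·0.1017.
So M = 0.3153 / 0.1017 = 3.1003 kg.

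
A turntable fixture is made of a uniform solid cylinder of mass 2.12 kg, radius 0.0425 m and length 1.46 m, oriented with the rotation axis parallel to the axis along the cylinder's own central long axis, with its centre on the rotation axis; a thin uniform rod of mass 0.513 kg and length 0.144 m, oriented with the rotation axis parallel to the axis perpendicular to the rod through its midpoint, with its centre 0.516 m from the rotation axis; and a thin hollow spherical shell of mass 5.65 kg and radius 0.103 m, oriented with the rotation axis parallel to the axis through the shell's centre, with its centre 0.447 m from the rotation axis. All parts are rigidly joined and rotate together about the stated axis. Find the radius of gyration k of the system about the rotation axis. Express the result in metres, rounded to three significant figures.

0.397

Solid cylinder: I_cm = (1/2)MR² = (1/2)(2.12)(0.0425)² = 0.0019146 kg m^2; axis through the centre, so I = 0.0019146 kg m^2.
Thin rod: I_cm = (1/12)ML² = (1/12)(0.513)(0.144)² = 0.00088646 kg m^2; centre at d = 0.516 m, so I = I_cm + Md² gives I = 0.00088646 + (0.513)(0.516)² = 0.13748 kg m^2.
Spherical shell: I_cm = (2/3)MR² = (2/3)(5.65)(0.103)² = 0.039961 kg m^2; centre at d = 0.447 m, so I = I_cm + Md² gives I = 0.039961 + (5.65)(0.447)² = 1.1689 kg m^2.
Total I = 1.3083 kg m^2; total mass M = 8.283 kg.
k = √(I/M) = √(1.3083/8.283) = 0.39742 m.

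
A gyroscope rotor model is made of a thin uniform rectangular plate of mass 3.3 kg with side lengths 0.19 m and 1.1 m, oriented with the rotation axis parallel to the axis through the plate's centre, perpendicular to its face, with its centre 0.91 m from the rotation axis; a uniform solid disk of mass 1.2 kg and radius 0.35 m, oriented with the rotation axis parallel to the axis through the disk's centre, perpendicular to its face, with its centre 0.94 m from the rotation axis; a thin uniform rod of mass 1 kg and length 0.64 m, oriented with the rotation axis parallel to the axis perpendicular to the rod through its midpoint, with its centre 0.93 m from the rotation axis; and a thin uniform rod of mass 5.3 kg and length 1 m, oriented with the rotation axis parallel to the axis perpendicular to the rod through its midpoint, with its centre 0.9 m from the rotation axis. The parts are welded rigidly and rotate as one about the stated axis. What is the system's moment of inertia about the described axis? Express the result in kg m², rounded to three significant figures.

9.84

Rectangular plate: I_cm = (1/12)M(a²+b²) = (1/12)(3.3)[(0.19)² + (1.1)²] = 0.34268 kg m²; centre at d = 0.91 m, so the parallel axis theorem gives I = 0.34268 + (3.3)(0.91)² = 3.0754 kg m².
Solid disk: I_cm = (1/2)MR² = (1/2)(1.2)(0.35)² = 0.0735 kg m²; centre at d = 0.94 m, so the parallel axis theorem gives I = 0.0735 + (1.2)(0.94)² = 1.1338 kg m².
Thin rod: I_cm = (1/12)ML² = (1/12)(1)(0.64)² = 0.034133 kg m²; centre at d = 0.93 m, so the parallel axis theorem gives I = 0.034133 + (1)(0.93)² = 0.89903 kg m².
Thin rod: I_cm = (1/12)ML² = (1/12)(5.3)(1)² = 0.44167 kg m²; centre at d = 0.9 m, so the parallel axis theorem gives I = 0.44167 + (5.3)(0.9)² = 4.7347 kg m².
Total I = 3.0754 + 1.1338 + 0.89903 + 4.7347 = 9.8429 kg m².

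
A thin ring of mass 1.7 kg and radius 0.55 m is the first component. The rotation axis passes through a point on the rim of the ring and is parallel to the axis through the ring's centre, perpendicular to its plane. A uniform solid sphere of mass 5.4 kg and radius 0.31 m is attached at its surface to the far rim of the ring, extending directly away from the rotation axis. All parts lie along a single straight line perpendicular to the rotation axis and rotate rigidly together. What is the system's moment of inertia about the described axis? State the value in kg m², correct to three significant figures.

12.0

Thin ring: I_cm = MR² = (1.7)(0.55)² = 0.51425 kg m²; centre at d = 0.55 m, so I = I_cm + Md² gives I = 0.51425 + (1.7)(0.55)² = 1.0285 kg m².
Solid sphere: I_cm = (2/5)MR² = (2/5)(5.4)(0.31)² = 0.20758 kg m²; centre at d = 0.55 + 0.55 + 0.31 = 1.41 m, so I = I_cm + Md² gives I = 0.20758 + (5.4)(1.41)² = 10.943 kg m².
Total I = 1.0285 + 10.943 = 11.972 kg m².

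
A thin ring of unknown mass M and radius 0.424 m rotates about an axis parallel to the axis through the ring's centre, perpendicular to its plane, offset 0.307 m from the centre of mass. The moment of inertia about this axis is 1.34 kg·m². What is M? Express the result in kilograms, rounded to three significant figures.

I = I_cm + Md² = MR² + Md² = M·[1·(0.424)² + (0.307)²] = M·0.27402.
So M = 1.34 / 0.27402 = 4.8901 kg.

4.89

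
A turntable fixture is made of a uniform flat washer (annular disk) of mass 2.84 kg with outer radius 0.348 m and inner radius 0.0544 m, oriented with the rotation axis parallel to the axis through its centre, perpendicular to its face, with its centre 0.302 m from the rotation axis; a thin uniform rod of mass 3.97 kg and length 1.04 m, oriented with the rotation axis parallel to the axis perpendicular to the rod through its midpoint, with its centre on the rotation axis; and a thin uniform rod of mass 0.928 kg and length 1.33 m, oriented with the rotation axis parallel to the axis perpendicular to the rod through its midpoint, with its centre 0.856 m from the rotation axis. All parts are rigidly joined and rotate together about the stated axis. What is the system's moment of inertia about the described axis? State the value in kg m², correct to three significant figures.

Annular disk: I_cm = (1/2)M(R²+r²) = (1/2)(2.84)[(0.348)² + (0.0544)²] = 0.17617 kg m²; centre at d = 0.302 m, so I = I_cm + Md² gives I = 0.17617 + (2.84)(0.302)² = 0.43519 kg m².
Thin rod: I_cm = (1/12)ML² = (1/12)(3.97)(1.04)² = 0.35783 kg m²; axis through the centre, so I = 0.35783 kg m².
Thin rod: I_cm = (1/12)ML² = (1/12)(0.928)(1.33)² = 0.13679 kg m²; centre at d = 0.856 m, so I = I_cm + Md² gives I = 0.13679 + (0.928)(0.856)² = 0.81677 kg m².
Total I = 0.43519 + 0.35783 + 0.81677 = 1.6098 kg m².

1.61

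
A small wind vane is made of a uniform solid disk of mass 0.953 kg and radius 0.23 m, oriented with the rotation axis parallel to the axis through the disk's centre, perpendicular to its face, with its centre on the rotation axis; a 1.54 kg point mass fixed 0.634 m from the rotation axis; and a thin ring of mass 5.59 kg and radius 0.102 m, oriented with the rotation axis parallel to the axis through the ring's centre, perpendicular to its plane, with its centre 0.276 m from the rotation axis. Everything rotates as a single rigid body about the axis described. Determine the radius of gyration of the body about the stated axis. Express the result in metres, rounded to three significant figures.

Solid disk: I_cm = (1/2)MR² = (1/2)(0.953)(0.23)² = 0.025207 kg m²; axis through the centre, so I = 0.025207 kg m².
Point mass: I_cm = 0; centre at d = 0.634 m, so the parallel axis theorem gives I = 0 + (1.54)(0.634)² = 0.61901 kg m².
Thin ring: I_cm = MR² = (5.59)(0.102)² = 0.058158 kg m²; centre at d = 0.276 m, so the parallel axis theorem gives I = 0.058158 + (5.59)(0.276)² = 0.48398 kg m².
Total I = 1.1282 kg m²; total mass M = 8.083 kg.
k = √(I/M) = √(1.1282/8.083) = 0.3736 m.

0.374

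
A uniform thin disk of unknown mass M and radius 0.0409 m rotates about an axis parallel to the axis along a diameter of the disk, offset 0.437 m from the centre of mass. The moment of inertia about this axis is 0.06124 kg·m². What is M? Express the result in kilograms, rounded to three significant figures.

0.320

I = I_cm + Md² = (1/4)MR² + Md² = M·[0.25·(0.0409)² + (0.437)²] = M·0.19139.
So M = 0.06124 / 0.19139 = 0.31998 kg.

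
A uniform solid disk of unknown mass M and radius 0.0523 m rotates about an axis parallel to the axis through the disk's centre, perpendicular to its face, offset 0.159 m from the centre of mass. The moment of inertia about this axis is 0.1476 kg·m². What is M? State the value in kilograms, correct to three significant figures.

I = I_cm + Md² = (1/2)MR² + Md² = M·[0.5·(0.0523)² + (0.159)²] = M·0.026649.
So M = 0.1476 / 0.026649 = 5.5387 kg.

5.54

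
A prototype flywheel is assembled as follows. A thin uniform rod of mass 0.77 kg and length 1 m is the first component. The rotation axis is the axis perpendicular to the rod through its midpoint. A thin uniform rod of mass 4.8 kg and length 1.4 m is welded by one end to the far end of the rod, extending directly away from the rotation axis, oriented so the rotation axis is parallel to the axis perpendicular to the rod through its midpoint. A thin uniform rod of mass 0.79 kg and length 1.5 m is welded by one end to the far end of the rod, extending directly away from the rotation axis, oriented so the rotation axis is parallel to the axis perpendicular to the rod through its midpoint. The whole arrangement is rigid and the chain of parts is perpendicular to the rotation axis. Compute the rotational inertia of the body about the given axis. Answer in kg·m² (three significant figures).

13.5

Thin rod: I_cm = (1/12)ML² = (1/12)(0.77)(1)² = 0.064167 kg·m²; axis through the centre, so I = 0.064167 kg·m².
Thin rod: I_cm = (1/12)ML² = (1/12)(4.8)(1.4)² = 0.784 kg·m²; centre at d = 0.5 + 0.7 = 1.2 m, so I = I_cm + Md² gives I = 0.784 + (4.8)(1.2)² = 7.696 kg·m².
Thin rod: I_cm = (1/12)ML² = (1/12)(0.79)(1.5)² = 0.14812 kg·m²; centre at d = 0.5 + 0.7 + 0.7 + 0.75 = 2.65 m, so I = I_cm + Md² gives I = 0.14812 + (0.79)(2.65)² = 5.6959 kg·m².
Total I = 0.064167 + 7.696 + 5.6959 = 13.456 kg·m².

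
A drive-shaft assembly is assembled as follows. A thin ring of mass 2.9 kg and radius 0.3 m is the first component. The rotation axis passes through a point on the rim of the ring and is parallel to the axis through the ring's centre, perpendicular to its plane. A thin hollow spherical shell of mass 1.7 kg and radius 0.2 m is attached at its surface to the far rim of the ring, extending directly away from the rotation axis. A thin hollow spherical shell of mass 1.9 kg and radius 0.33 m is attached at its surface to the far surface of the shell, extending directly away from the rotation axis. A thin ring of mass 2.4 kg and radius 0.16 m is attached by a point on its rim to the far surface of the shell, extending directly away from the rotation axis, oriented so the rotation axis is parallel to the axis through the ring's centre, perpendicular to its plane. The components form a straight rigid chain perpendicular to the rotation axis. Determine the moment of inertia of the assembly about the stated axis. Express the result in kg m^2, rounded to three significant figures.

13.2

Thin ring: I_cm = MR² = (2.9)(0.3)² = 0.261 kg m^2; centre at d = 0.3 m, so the parallel axis theorem gives I = 0.261 + (2.9)(0.3)² = 0.522 kg m^2.
Spherical shell: I_cm = (2/3)MR² = (2/3)(1.7)(0.2)² = 0.045333 kg m^2; centre at d = 0.3 + 0.3 + 0.2 = 0.8 m, so the parallel axis theorem gives I = 0.045333 + (1.7)(0.8)² = 1.1333 kg m^2.
Spherical shell: I_cm = (2/3)MR² = (2/3)(1.9)(0.33)² = 0.13794 kg m^2; centre at d = 0.3 + 0.3 + 0.2 + 0.2 + 0.33 = 1.33 m, so the parallel axis theorem gives I = 0.13794 + (1.9)(1.33)² = 3.4989 kg m^2.
Thin ring: I_cm = MR² = (2.4)(0.16)² = 0.06144 kg m^2; centre at d = 0.3 + 0.3 + 0.2 + 0.2 + 0.33 + 0.33 + 0.16 = 1.82 m, so the parallel axis theorem gives I = 0.06144 + (2.4)(1.82)² = 8.0112 kg m^2.
Total I = 0.522 + 1.1333 + 3.4989 + 8.0112 = 13.165 kg m^2.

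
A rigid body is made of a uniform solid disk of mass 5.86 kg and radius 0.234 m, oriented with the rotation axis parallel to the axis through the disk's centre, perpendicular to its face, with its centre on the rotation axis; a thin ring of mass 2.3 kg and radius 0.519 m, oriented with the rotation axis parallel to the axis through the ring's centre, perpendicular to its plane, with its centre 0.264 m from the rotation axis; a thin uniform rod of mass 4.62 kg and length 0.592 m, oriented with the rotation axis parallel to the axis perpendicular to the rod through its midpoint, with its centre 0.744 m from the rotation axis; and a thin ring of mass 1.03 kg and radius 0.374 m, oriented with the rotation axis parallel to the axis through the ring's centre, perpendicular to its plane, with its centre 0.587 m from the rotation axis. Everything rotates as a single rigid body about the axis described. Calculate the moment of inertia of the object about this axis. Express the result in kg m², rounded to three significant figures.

4.13

Solid disk: I_cm = (1/2)MR² = (1/2)(5.86)(0.234)² = 0.16044 kg m²; axis through the centre, so I = 0.16044 kg m².
Thin ring: I_cm = MR² = (2.3)(0.519)² = 0.61953 kg m²; centre at d = 0.264 m, so I = I_cm + Md² gives I = 0.61953 + (2.3)(0.264)² = 0.77983 kg m².
Thin rod: I_cm = (1/12)ML² = (1/12)(4.62)(0.592)² = 0.13493 kg m²; centre at d = 0.744 m, so I = I_cm + Md² gives I = 0.13493 + (4.62)(0.744)² = 2.6923 kg m².
Thin ring: I_cm = MR² = (1.03)(0.374)² = 0.14407 kg m²; centre at d = 0.587 m, so I = I_cm + Md² gives I = 0.14407 + (1.03)(0.587)² = 0.49898 kg m².
Total I = 0.16044 + 0.77983 + 2.6923 + 0.49898 = 4.1315 kg m².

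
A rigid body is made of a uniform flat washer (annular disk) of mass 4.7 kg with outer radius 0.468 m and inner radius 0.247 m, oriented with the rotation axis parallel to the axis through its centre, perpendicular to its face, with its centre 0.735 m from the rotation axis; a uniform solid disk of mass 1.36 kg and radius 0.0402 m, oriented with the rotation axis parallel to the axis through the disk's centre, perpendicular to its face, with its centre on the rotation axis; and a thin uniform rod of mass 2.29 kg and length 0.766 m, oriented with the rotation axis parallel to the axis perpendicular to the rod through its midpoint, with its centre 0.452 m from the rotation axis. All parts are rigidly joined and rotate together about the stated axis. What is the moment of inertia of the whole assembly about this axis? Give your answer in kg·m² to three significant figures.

Annular disk: I_cm = (1/2)M(R²+r²) = (1/2)(4.7)[(0.468)² + (0.247)²] = 0.65808 kg·m²; centre at d = 0.735 m, so the parallel axis theorem gives I = 0.65808 + (4.7)(0.735)² = 3.1971 kg·m².
Solid disk: I_cm = (1/2)MR² = (1/2)(1.36)(0.0402)² = 0.0010989 kg·m²; axis through the centre, so I = 0.0010989 kg·m².
Thin rod: I_cm = (1/12)ML² = (1/12)(2.29)(0.766)² = 0.11197 kg·m²; centre at d = 0.452 m, so the parallel axis theorem gives I = 0.11197 + (2.29)(0.452)² = 0.57983 kg·m².
Total I = 3.1971 + 0.0010989 + 0.57983 = 3.7781 kg·m².

3.78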